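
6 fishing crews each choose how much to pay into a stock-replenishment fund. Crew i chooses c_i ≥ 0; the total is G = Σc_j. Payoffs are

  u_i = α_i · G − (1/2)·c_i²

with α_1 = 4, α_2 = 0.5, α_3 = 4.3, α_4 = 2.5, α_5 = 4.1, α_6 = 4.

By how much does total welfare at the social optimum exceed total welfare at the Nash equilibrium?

Crew i's FOC: ∂u_i/∂c_i = α_i − c_i = 0, so c_i* = α_i.
NE contributions = (4, 0.5, 4.3, 2.5, 4.1, 4); G = 19.4.
W^NE = (Σα)·G − ½Σα_i² = 19.4² − ½·73.8 = 339.46.
Planner sets c_i = Σα_j = 19.4 for every i, so G^SO = 6·19.4 = 116.4.
W^SO = (Σα)·G^SO − ½·6·(Σα)² = (6/2)·19.4² = 1129.08.
Deadweight loss = W^SO − W^NE = 789.62.

789.62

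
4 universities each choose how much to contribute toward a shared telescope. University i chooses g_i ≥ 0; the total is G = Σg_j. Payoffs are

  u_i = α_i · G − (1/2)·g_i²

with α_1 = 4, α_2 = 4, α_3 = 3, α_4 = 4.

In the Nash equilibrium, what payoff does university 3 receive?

40.5

University i's FOC: ∂u_i/∂g_i = α_i − g_i = 0, so g_i* = α_i.
NE contributions = (4, 4, 3, 4); G = 15.
u_3 = α_3·G − ½·(g_3)² = 3·15 − ½·3² = 40.5.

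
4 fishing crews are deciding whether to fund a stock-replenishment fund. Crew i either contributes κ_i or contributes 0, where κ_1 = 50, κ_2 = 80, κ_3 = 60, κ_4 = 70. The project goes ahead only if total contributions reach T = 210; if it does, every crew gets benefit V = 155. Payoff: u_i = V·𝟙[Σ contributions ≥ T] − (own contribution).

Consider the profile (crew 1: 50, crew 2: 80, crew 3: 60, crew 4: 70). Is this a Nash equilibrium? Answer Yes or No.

Total = 260 ≥ 210: provided.
Crew 1 (pledges 50, payoff 105): dropping to 0 → total 210, payoff 155. Profitable deviation.

No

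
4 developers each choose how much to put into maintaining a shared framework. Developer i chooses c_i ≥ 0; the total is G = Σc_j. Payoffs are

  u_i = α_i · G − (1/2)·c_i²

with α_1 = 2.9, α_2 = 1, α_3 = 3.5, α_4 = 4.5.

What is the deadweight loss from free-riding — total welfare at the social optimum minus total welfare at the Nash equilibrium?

Developer i's FOC: ∂u_i/∂c_i = α_i − c_i = 0, so c_i* = α_i.
NE contributions = (2.9, 1, 3.5, 4.5); G = 11.9.
W^NE = (Σα)·G − ½Σα_i² = 11.9² − ½·41.91 = 120.655.
Planner sets c_i = Σα_j = 11.9 for every i, so G^SO = 4·11.9 = 47.6.
W^SO = (Σα)·G^SO − ½·4·(Σα)² = (4/2)·11.9² = 283.22.
Deadweight loss = W^SO − W^NE = 162.565.

162.565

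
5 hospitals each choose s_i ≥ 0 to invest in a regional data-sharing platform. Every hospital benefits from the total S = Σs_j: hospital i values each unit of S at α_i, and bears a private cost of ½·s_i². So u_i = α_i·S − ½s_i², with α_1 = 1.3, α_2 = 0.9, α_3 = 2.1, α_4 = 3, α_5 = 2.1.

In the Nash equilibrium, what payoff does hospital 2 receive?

8.055

Hospital i's FOC: ∂u_i/∂s_i = α_i − s_i = 0, so s_i* = α_i.
NE contributions = (1.3, 0.9, 2.1, 3, 2.1); S = 9.4.
u_2 = α_2·S − ½·(s_2)² = 0.9·9.4 − ½·0.9² = 8.055.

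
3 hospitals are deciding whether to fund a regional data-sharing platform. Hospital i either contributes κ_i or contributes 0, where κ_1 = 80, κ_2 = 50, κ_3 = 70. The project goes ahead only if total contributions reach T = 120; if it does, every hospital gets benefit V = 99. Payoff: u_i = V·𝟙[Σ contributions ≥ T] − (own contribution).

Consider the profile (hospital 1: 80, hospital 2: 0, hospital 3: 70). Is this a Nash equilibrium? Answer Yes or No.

Total = 150 ≥ 120: provided.
Hospital 1 (pledges 80, payoff 19): dropping to 0 → total 70, payoff 0. No gain.
Hospital 2 (pledges 0, payoff 99): pledging 50 → total 200, payoff 49. No gain.
Hospital 3 (pledges 70, payoff 29): dropping to 0 → total 80, payoff 0. No gain.

Yes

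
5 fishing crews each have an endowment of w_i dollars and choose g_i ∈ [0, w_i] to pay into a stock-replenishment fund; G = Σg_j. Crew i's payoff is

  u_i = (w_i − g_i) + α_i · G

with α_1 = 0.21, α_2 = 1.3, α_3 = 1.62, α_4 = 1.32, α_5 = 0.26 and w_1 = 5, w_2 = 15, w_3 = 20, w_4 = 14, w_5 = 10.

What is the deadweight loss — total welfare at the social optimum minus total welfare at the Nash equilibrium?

55.65

∂u_i/∂g_i = α_i − 1, so crew i contributes w_i if α_i > 1, else 0.
α_i > 1 for i ∈ {2, 3, 4}; NE contributions (0, 15, 20, 14, 0), G = 49.
W^NE = Σw_i − G^NE + (Σα_i)·G^NE = 64 + 3.71·49 = 245.79.
Planner: ∂(Σu_j)/∂g_i = Σα_j − 1 = 3.71 > 0, so everyone contributes w_i; G^SO = 64, W^SO = 64 + 3.71·64 = 301.44.
Deadweight loss = 55.65.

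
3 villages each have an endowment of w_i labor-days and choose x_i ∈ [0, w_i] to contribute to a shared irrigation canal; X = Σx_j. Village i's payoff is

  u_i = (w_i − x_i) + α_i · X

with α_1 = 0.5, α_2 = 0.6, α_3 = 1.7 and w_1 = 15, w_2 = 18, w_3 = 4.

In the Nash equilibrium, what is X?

4

∂u_i/∂x_i = α_i − 1, so village i contributes w_i if α_i > 1, else 0.
α_i > 1 for i ∈ {3}; NE contributions (0, 0, 4), X = 4.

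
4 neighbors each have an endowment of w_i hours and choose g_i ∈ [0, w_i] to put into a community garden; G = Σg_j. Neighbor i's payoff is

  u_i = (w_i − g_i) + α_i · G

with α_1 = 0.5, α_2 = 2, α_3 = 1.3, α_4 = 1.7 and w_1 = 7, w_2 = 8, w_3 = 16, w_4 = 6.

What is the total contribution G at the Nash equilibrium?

∂u_i/∂g_i = α_i − 1, so neighbor i contributes w_i if α_i > 1, else 0.
α_i > 1 for i ∈ {2, 3, 4}; NE contributions (0, 8, 16, 6), G = 30.

30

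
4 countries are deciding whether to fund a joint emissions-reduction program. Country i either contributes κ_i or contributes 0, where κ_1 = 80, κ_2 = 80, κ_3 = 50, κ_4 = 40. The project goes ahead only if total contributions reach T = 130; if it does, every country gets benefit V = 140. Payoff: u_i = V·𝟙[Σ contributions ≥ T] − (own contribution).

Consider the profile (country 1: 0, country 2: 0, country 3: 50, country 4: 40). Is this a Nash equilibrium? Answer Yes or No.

Total = 90 < 130: not provided.
Country 1 (pledges 0, payoff 0): pledging 80 → total 170, payoff 60. Profitable deviation.

No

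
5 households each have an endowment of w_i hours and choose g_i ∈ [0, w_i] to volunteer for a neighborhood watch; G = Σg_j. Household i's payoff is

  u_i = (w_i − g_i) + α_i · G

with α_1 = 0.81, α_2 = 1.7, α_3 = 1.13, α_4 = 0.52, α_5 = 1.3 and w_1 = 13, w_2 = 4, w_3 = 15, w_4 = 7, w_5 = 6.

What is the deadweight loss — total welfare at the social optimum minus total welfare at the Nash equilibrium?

89.2

∂u_i/∂g_i = α_i − 1, so household i contributes w_i if α_i > 1, else 0.
α_i > 1 for i ∈ {2, 3, 5}; NE contributions (0, 4, 15, 0, 6), G = 25.
W^NE = Σw_i − G^NE + (Σα_i)·G^NE = 45 + 4.46·25 = 156.5.
Planner: ∂(Σu_j)/∂g_i = Σα_j − 1 = 4.46 > 0, so everyone contributes w_i; G^SO = 45, W^SO = 45 + 4.46·45 = 245.7.
Deadweight loss = 89.2.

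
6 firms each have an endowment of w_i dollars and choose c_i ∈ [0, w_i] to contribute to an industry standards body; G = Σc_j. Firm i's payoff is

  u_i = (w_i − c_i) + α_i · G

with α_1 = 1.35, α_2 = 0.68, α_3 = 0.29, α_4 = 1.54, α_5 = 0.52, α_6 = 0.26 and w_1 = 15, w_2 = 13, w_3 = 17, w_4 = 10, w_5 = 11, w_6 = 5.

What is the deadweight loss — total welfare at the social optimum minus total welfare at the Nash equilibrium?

∂u_i/∂c_i = α_i − 1, so firm i contributes w_i if α_i > 1, else 0.
α_i > 1 for i ∈ {1, 4}; NE contributions (15, 0, 0, 10, 0, 0), G = 25.
W^NE = Σw_i − G^NE + (Σα_i)·G^NE = 71 + 3.64·25 = 162.
Planner: ∂(Σu_j)/∂c_i = Σα_j − 1 = 3.64 > 0, so everyone contributes w_i; G^SO = 71, W^SO = 71 + 3.64·71 = 329.44.
Deadweight loss = 167.44.

167.44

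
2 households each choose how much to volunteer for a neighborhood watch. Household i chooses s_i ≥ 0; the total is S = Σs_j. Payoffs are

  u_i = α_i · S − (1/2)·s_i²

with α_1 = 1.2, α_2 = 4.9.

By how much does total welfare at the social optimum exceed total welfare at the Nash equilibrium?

12.725

Household i's FOC: ∂u_i/∂s_i = α_i − s_i = 0, so s_i* = α_i.
NE contributions = (1.2, 4.9); S = 6.1.
W^NE = (Σα)·S − ½Σα_i² = 6.1² − ½·25.45 = 24.485.
Planner sets s_i = Σα_j = 6.1 for every i, so S^SO = 2·6.1 = 12.2.
W^SO = (Σα)·S^SO − ½·2·(Σα)² = (2/2)·6.1² = 37.21.
Deadweight loss = W^SO − W^NE = 12.725.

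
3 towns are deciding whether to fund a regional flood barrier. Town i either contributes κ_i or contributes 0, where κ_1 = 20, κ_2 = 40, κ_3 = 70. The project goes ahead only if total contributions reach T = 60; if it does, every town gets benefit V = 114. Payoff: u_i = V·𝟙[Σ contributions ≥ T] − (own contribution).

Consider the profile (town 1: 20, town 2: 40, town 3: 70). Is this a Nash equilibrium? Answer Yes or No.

No

Total = 130 ≥ 60: provided.
Town 1 (pledges 20, payoff 94): dropping to 0 → total 110, payoff 114. Profitable deviation.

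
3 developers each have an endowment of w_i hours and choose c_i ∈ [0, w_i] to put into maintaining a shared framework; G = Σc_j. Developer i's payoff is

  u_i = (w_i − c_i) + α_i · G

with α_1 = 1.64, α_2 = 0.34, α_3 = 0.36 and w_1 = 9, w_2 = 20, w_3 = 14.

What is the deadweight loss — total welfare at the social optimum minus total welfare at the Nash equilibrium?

∂u_i/∂c_i = α_i − 1, so developer i contributes w_i if α_i > 1, else 0.
α_i > 1 for i ∈ {1}; NE contributions (9, 0, 0), G = 9.
W^NE = Σw_i − G^NE + (Σα_i)·G^NE = 43 + 1.34·9 = 55.06.
Planner: ∂(Σu_j)/∂c_i = Σα_j − 1 = 1.34 > 0, so everyone contributes w_i; G^SO = 43, W^SO = 43 + 1.34·43 = 100.62.
Deadweight loss = 45.56.

45.56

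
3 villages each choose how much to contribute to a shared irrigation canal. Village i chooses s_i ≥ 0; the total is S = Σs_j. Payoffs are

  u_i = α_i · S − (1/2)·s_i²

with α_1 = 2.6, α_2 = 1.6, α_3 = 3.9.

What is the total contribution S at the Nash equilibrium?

Village i's FOC: ∂u_i/∂s_i = α_i − s_i = 0, so s_i* = α_i.
NE contributions = (2.6, 1.6, 3.9); S = 8.1.

8.1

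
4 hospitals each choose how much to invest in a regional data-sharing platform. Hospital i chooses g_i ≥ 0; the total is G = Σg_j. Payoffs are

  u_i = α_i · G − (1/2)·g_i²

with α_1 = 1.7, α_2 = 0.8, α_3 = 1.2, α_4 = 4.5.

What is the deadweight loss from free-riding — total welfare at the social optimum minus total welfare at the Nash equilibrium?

Hospital i's FOC: ∂u_i/∂g_i = α_i − g_i = 0, so g_i* = α_i.
NE contributions = (1.7, 0.8, 1.2, 4.5); G = 8.2.
W^NE = (Σα)·G − ½Σα_i² = 8.2² − ½·25.22 = 54.63.
Planner sets g_i = Σα_j = 8.2 for every i, so G^SO = 4·8.2 = 32.8.
W^SO = (Σα)·G^SO − ½·4·(Σα)² = (4/2)·8.2² = 134.48.
Deadweight loss = W^SO − W^NE = 79.85.

79.85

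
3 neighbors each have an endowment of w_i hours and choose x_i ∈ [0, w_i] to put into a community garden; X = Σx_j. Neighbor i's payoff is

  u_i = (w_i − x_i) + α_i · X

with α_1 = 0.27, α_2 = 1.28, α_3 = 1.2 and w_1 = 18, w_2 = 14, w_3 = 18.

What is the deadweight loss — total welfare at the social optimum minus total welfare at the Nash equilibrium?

31.5

∂u_i/∂x_i = α_i − 1, so neighbor i contributes w_i if α_i > 1, else 0.
α_i > 1 for i ∈ {2, 3}; NE contributions (0, 14, 18), X = 32.
W^NE = Σw_i − X^NE + (Σα_i)·X^NE = 50 + 1.75·32 = 106.
Planner: ∂(Σu_j)/∂x_i = Σα_j − 1 = 1.75 > 0, so everyone contributes w_i; X^SO = 50, W^SO = 50 + 1.75·50 = 137.5.
Deadweight loss = 31.5.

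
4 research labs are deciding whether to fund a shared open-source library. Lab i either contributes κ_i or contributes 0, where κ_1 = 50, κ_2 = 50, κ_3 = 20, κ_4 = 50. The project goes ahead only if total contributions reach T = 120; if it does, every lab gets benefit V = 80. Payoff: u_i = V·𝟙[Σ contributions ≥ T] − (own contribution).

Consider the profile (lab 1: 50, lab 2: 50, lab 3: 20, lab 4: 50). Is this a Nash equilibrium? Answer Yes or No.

Total = 170 ≥ 120: provided.
Lab 1 (pledges 50, payoff 30): dropping to 0 → total 120, payoff 80. Profitable deviation.

No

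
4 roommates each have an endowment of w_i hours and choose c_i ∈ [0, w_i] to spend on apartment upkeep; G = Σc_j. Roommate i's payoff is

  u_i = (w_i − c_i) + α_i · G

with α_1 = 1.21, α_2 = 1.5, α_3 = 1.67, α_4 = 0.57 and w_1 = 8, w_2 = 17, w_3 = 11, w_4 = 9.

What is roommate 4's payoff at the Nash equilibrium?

∂u_i/∂c_i = α_i − 1, so roommate i contributes w_i if α_i > 1, else 0.
α_i > 1 for i ∈ {1, 2, 3}; NE contributions (8, 17, 11, 0), G = 36.
u_4 = (9 − 0) + 0.57·36 = 29.52.

29.52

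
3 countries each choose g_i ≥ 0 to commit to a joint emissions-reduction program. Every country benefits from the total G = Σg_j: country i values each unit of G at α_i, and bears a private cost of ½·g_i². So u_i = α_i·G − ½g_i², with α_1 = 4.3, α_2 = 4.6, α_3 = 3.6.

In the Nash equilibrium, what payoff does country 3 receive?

Country i's FOC: ∂u_i/∂g_i = α_i − g_i = 0, so g_i* = α_i.
NE contributions = (4.3, 4.6, 3.6); G = 12.5.
u_3 = α_3·G − ½·(g_3)² = 3.6·12.5 − ½·3.6² = 38.52.

38.52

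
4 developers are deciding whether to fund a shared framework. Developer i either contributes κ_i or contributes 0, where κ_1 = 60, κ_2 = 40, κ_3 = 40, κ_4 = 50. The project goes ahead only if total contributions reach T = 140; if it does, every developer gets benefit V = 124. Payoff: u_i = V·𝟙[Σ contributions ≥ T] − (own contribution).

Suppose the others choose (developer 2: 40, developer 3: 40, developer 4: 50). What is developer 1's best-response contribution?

60

Others' total = 130. Contributing 60 brings total to 190 ≥ 140: gain V − κ_1 = 64.
Best response: 60.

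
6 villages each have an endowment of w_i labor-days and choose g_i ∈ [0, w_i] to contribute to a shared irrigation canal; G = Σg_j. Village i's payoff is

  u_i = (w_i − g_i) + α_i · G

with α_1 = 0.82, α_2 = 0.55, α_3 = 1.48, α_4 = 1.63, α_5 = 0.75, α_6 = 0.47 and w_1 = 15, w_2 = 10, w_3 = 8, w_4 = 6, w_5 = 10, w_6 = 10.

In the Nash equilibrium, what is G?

∂u_i/∂g_i = α_i − 1, so village i contributes w_i if α_i > 1, else 0.
α_i > 1 for i ∈ {3, 4}; NE contributions (0, 0, 8, 6, 0, 0), G = 14.

14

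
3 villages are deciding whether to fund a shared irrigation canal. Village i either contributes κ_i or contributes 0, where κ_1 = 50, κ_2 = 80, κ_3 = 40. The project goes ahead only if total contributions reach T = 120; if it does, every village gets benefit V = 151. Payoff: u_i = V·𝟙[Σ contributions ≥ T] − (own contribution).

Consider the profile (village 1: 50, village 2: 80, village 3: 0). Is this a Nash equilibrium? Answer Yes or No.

Total = 130 ≥ 120: provided.
Village 1 (pledges 50, payoff 101): dropping to 0 → total 80, payoff 0. No gain.
Village 2 (pledges 80, payoff 71): dropping to 0 → total 50, payoff 0. No gain.
Village 3 (pledges 0, payoff 151): pledging 40 → total 170, payoff 111. No gain.

Yes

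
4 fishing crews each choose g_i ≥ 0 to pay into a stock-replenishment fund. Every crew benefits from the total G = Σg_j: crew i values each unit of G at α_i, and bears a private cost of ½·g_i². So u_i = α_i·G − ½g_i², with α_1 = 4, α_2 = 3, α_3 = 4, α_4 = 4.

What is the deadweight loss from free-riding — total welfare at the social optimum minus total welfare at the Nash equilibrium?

Crew i's FOC: ∂u_i/∂g_i = α_i − g_i = 0, so g_i* = α_i.
NE contributions = (4, 3, 4, 4); G = 15.
W^NE = (Σα)·G − ½Σα_i² = 15² − ½·57 = 196.5.
Planner sets g_i = Σα_j = 15 for every i, so G^SO = 4·15 = 60.
W^SO = (Σα)·G^SO − ½·4·(Σα)² = (4/2)·15² = 450.
Deadweight loss = W^SO − W^NE = 253.5.

253.5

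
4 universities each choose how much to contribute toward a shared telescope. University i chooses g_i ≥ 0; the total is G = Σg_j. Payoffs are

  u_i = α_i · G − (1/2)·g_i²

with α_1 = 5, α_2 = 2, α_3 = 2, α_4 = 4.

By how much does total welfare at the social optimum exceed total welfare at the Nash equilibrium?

193.5

University i's FOC: ∂u_i/∂g_i = α_i − g_i = 0, so g_i* = α_i.
NE contributions = (5, 2, 2, 4); G = 13.
W^NE = (Σα)·G − ½Σα_i² = 13² − ½·49 = 144.5.
Planner sets g_i = Σα_j = 13 for every i, so G^SO = 4·13 = 52.
W^SO = (Σα)·G^SO − ½·4·(Σα)² = (4/2)·13² = 338.
Deadweight loss = W^SO − W^NE = 193.5.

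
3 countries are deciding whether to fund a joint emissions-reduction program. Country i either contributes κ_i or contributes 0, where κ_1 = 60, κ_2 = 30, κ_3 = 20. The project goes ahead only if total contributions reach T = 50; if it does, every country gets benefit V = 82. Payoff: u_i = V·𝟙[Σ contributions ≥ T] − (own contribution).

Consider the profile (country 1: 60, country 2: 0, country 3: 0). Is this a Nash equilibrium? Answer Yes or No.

Yes

Total = 60 ≥ 50: provided.
Country 1 (pledges 60, payoff 22): dropping to 0 → total 0, payoff 0. No gain.
Country 2 (pledges 0, payoff 82): pledging 30 → total 90, payoff 52. No gain.
Country 3 (pledges 0, payoff 82): pledging 20 → total 80, payoff 62. No gain.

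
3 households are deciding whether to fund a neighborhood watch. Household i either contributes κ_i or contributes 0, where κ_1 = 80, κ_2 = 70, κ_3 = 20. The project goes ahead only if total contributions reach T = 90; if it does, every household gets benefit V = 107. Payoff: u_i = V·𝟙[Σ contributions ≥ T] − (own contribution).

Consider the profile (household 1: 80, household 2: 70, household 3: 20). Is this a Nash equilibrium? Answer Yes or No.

Total = 170 ≥ 90: provided.
Household 1 (pledges 80, payoff 27): dropping to 0 → total 90, payoff 107. Profitable deviation.

No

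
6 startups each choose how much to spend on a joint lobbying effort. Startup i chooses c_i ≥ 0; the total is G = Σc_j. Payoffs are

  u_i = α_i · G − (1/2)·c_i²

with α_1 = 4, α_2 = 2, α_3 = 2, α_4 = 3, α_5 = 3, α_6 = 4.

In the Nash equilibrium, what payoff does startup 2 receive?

Startup i's FOC: ∂u_i/∂c_i = α_i − c_i = 0, so c_i* = α_i.
NE contributions = (4, 2, 2, 3, 3, 4); G = 18.
u_2 = α_2·G − ½·(c_2)² = 2·18 − ½·2² = 34.

34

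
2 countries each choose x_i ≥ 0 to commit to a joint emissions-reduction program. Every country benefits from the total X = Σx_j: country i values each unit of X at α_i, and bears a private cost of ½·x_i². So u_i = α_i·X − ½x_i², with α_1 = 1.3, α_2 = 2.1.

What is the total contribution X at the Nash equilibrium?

3.4

Country i's FOC: ∂u_i/∂x_i = α_i − x_i = 0, so x_i* = α_i.
NE contributions = (1.3, 2.1); X = 3.4.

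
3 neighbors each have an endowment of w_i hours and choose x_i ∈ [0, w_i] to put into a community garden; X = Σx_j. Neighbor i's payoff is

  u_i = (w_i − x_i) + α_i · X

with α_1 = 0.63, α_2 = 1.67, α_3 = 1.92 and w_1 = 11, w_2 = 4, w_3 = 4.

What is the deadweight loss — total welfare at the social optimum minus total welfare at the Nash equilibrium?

∂u_i/∂x_i = α_i − 1, so neighbor i contributes w_i if α_i > 1, else 0.
α_i > 1 for i ∈ {2, 3}; NE contributions (0, 4, 4), X = 8.
W^NE = Σw_i − X^NE + (Σα_i)·X^NE = 19 + 3.22·8 = 44.76.
Planner: ∂(Σu_j)/∂x_i = Σα_j − 1 = 3.22 > 0, so everyone contributes w_i; X^SO = 19, W^SO = 19 + 3.22·19 = 80.18.
Deadweight loss = 35.42.

35.42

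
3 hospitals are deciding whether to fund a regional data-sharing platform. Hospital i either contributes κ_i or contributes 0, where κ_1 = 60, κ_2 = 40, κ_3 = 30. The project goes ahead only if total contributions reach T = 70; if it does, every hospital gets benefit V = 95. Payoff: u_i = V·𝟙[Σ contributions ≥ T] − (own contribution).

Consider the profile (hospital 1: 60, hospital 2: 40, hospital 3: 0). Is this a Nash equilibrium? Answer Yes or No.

Yes

Total = 100 ≥ 70: provided.
Hospital 1 (pledges 60, payoff 35): dropping to 0 → total 40, payoff 0. No gain.
Hospital 2 (pledges 40, payoff 55): dropping to 0 → total 60, payoff 0. No gain.
Hospital 3 (pledges 0, payoff 95): pledging 30 → total 130, payoff 65. No gain.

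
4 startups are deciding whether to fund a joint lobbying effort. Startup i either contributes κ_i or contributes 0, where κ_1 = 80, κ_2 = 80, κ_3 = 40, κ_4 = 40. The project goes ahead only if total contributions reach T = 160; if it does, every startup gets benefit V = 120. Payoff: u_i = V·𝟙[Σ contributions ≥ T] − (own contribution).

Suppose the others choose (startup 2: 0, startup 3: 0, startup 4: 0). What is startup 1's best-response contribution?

0

Others' total = 0. Even contributing 80 gives 80 < 160: no benefit either way.
Best response: 0.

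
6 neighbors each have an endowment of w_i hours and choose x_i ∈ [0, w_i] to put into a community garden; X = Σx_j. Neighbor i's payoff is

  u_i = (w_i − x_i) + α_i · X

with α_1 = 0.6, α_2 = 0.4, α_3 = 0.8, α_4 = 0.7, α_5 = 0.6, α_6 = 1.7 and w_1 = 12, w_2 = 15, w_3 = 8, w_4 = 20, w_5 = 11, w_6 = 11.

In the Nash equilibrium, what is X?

∂u_i/∂x_i = α_i − 1, so neighbor i contributes w_i if α_i > 1, else 0.
α_i > 1 for i ∈ {6}; NE contributions (0, 0, 0, 0, 0, 11), X = 11.

11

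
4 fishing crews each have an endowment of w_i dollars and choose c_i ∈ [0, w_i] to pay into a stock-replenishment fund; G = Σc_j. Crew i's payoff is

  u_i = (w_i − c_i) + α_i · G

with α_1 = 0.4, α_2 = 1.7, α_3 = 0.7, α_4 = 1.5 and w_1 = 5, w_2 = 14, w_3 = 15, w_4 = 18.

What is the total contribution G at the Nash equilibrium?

∂u_i/∂c_i = α_i − 1, so crew i contributes w_i if α_i > 1, else 0.
α_i > 1 for i ∈ {2, 4}; NE contributions (0, 14, 0, 18), G = 32.

32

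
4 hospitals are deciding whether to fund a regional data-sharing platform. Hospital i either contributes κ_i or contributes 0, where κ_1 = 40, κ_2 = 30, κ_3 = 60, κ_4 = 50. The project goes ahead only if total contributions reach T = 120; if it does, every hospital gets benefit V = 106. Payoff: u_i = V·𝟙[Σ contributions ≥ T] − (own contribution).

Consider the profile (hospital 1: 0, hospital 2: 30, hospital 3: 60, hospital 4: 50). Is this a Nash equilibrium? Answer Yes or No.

Yes

Total = 140 ≥ 120: provided.
Hospital 1 (pledges 0, payoff 106): pledging 40 → total 180, payoff 66. No gain.
Hospital 2 (pledges 30, payoff 76): dropping to 0 → total 110, payoff 0. No gain.
Hospital 3 (pledges 60, payoff 46): dropping to 0 → total 80, payoff 0. No gain.
Hospital 4 (pledges 50, payoff 56): dropping to 0 → total 90, payoff 0. No gain.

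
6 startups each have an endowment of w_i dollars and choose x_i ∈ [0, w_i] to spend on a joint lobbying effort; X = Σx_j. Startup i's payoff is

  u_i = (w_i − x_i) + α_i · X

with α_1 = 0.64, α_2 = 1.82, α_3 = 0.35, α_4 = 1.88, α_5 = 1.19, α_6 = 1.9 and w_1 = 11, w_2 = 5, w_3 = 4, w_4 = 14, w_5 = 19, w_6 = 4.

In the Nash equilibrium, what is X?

∂u_i/∂x_i = α_i − 1, so startup i contributes w_i if α_i > 1, else 0.
α_i > 1 for i ∈ {2, 4, 5, 6}; NE contributions (0, 5, 0, 14, 19, 4), X = 42.

42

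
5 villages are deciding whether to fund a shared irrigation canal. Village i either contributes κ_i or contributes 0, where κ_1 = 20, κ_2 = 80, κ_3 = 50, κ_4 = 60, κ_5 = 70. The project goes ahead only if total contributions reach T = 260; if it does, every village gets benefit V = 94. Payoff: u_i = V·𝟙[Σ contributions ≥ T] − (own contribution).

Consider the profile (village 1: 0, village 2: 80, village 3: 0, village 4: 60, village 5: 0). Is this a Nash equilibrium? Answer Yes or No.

No

Total = 140 < 260: not provided.
Village 1 (pledges 0, payoff 0): pledging 20 → total 160, payoff -20. No gain.
Village 2 (pledges 80, payoff -80): dropping to 0 → total 60, payoff 0. Profitable deviation.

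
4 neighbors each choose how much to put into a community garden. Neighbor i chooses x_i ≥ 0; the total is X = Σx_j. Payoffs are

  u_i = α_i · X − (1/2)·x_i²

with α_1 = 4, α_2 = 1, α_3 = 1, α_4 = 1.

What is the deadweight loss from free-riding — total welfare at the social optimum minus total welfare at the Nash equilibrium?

58.5

Neighbor i's FOC: ∂u_i/∂x_i = α_i − x_i = 0, so x_i* = α_i.
NE contributions = (4, 1, 1, 1); X = 7.
W^NE = (Σα)·X − ½Σα_i² = 7² − ½·19 = 39.5.
Planner sets x_i = Σα_j = 7 for every i, so X^SO = 4·7 = 28.
W^SO = (Σα)·X^SO − ½·4·(Σα)² = (4/2)·7² = 98.
Deadweight loss = W^SO − W^NE = 58.5.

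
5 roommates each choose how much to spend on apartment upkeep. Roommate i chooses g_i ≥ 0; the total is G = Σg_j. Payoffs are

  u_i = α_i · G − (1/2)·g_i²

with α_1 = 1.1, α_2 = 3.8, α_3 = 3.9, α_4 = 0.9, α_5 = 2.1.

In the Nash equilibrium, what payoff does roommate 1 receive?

12.375

Roommate i's FOC: ∂u_i/∂g_i = α_i − g_i = 0, so g_i* = α_i.
NE contributions = (1.1, 3.8, 3.9, 0.9, 2.1); G = 11.8.
u_1 = α_1·G − ½·(g_1)² = 1.1·11.8 − ½·1.1² = 12.375.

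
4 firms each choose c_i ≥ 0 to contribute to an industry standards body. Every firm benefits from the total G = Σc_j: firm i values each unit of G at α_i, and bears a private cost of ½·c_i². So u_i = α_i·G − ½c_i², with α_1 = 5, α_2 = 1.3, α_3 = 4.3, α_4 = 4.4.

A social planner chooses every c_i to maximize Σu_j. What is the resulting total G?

60

Planner FOC: ∂(Σu_j)/∂c_i = (Σα_j) − c_i = 0, so c_i^SO = Σα_j = 15 for every i; G^SO = 60.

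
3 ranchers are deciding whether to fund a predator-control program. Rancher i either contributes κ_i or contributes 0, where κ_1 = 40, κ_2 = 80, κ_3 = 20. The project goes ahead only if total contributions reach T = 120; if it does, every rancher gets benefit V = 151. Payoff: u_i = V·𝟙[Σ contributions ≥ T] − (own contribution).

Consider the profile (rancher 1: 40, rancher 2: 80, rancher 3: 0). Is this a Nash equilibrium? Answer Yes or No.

Total = 120 ≥ 120: provided.
Rancher 1 (pledges 40, payoff 111): dropping to 0 → total 80, payoff 0. No gain.
Rancher 2 (pledges 80, payoff 71): dropping to 0 → total 40, payoff 0. No gain.
Rancher 3 (pledges 0, payoff 151): pledging 20 → total 140, payoff 131. No gain.

Yes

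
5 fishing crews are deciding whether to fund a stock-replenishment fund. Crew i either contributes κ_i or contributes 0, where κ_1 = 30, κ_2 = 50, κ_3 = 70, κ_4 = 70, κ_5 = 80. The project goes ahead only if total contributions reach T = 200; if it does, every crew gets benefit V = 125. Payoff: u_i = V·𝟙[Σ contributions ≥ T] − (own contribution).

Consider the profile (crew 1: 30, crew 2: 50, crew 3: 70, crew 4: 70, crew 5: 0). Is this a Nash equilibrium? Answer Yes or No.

Yes

Total = 220 ≥ 200: provided.
Crew 1 (pledges 30, payoff 95): dropping to 0 → total 190, payoff 0. No gain.
Crew 2 (pledges 50, payoff 75): dropping to 0 → total 170, payoff 0. No gain.
Crew 3 (pledges 70, payoff 55): dropping to 0 → total 150, payoff 0. No gain.
Crew 4 (pledges 70, payoff 55): dropping to 0 → total 150, payoff 0. No gain.
Crew 5 (pledges 0, payoff 125): pledging 80 → total 300, payoff 45. No gain.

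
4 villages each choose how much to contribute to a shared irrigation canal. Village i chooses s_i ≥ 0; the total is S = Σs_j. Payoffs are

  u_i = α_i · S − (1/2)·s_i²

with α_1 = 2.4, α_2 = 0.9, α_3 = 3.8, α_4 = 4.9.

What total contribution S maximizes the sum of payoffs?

Planner FOC: ∂(Σu_j)/∂s_i = (Σα_j) − s_i = 0, so s_i^SO = Σα_j = 12 for every i; S^SO = 48.

48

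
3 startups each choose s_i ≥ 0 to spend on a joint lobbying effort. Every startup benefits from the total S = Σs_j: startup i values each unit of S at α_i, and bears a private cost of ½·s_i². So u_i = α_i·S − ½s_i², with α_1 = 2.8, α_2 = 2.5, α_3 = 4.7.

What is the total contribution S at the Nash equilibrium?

Startup i's FOC: ∂u_i/∂s_i = α_i − s_i = 0, so s_i* = α_i.
NE contributions = (2.8, 2.5, 4.7); S = 10.

10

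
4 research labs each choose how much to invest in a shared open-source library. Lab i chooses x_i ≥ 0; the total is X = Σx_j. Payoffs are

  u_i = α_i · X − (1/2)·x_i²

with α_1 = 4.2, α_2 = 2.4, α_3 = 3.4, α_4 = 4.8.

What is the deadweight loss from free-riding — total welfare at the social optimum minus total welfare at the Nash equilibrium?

248.04

Lab i's FOC: ∂u_i/∂x_i = α_i − x_i = 0, so x_i* = α_i.
NE contributions = (4.2, 2.4, 3.4, 4.8); X = 14.8.
W^NE = (Σα)·X − ½Σα_i² = 14.8² − ½·58 = 190.04.
Planner sets x_i = Σα_j = 14.8 for every i, so X^SO = 4·14.8 = 59.2.
W^SO = (Σα)·X^SO − ½·4·(Σα)² = (4/2)·14.8² = 438.08.
Deadweight loss = W^SO − W^NE = 248.04.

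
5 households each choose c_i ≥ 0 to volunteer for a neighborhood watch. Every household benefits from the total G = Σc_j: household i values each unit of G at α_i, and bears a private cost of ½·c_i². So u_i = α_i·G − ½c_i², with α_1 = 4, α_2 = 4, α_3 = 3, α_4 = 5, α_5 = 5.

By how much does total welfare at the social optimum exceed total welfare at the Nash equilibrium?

707

Household i's FOC: ∂u_i/∂c_i = α_i − c_i = 0, so c_i* = α_i.
NE contributions = (4, 4, 3, 5, 5); G = 21.
W^NE = (Σα)·G − ½Σα_i² = 21² − ½·91 = 395.5.
Planner sets c_i = Σα_j = 21 for every i, so G^SO = 5·21 = 105.
W^SO = (Σα)·G^SO − ½·5·(Σα)² = (5/2)·21² = 1102.5.
Deadweight loss = W^SO − W^NE = 707.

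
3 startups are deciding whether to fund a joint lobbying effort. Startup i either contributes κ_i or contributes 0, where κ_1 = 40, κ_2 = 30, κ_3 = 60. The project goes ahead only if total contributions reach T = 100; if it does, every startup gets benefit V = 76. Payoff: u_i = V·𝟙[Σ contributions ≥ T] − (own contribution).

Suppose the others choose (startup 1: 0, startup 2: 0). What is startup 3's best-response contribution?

0

Others' total = 0. Even contributing 60 gives 60 < 100: no benefit either way.
Best response: 0.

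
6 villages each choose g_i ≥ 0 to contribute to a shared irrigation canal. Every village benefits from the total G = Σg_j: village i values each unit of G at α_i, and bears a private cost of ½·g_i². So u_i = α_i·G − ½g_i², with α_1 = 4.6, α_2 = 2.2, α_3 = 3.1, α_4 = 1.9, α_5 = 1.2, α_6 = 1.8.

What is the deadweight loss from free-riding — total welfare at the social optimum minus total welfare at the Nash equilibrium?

Village i's FOC: ∂u_i/∂g_i = α_i − g_i = 0, so g_i* = α_i.
NE contributions = (4.6, 2.2, 3.1, 1.9, 1.2, 1.8); G = 14.8.
W^NE = (Σα)·G − ½Σα_i² = 14.8² − ½·43.9 = 197.09.
Planner sets g_i = Σα_j = 14.8 for every i, so G^SO = 6·14.8 = 88.8.
W^SO = (Σα)·G^SO − ½·6·(Σα)² = (6/2)·14.8² = 657.12.
Deadweight loss = W^SO − W^NE = 460.03.

460.03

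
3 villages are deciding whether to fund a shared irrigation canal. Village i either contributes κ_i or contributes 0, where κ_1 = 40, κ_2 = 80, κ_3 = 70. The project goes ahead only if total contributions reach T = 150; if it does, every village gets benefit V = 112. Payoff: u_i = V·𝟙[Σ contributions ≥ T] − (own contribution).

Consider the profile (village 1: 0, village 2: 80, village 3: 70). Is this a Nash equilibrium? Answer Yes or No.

Yes

Total = 150 ≥ 150: provided.
Village 1 (pledges 0, payoff 112): pledging 40 → total 190, payoff 72. No gain.
Village 2 (pledges 80, payoff 32): dropping to 0 → total 70, payoff 0. No gain.
Village 3 (pledges 70, payoff 42): dropping to 0 → total 80, payoff 0. No gain.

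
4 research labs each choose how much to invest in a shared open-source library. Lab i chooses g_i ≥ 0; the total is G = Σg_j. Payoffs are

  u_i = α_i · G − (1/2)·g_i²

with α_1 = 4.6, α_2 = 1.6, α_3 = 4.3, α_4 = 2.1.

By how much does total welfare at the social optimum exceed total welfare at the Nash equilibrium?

Lab i's FOC: ∂u_i/∂g_i = α_i − g_i = 0, so g_i* = α_i.
NE contributions = (4.6, 1.6, 4.3, 2.1); G = 12.6.
W^NE = (Σα)·G − ½Σα_i² = 12.6² − ½·46.62 = 135.45.
Planner sets g_i = Σα_j = 12.6 for every i, so G^SO = 4·12.6 = 50.4.
W^SO = (Σα)·G^SO − ½·4·(Σα)² = (4/2)·12.6² = 317.52.
Deadweight loss = W^SO − W^NE = 182.07.

182.07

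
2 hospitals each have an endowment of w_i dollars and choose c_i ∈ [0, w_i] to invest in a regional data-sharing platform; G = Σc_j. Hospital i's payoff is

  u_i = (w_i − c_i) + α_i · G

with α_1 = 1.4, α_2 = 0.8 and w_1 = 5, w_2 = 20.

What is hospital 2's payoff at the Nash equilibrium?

24

∂u_i/∂c_i = α_i − 1, so hospital i contributes w_i if α_i > 1, else 0.
α_i > 1 for i ∈ {1}; NE contributions (5, 0), G = 5.
u_2 = (20 − 0) + 0.8·5 = 24.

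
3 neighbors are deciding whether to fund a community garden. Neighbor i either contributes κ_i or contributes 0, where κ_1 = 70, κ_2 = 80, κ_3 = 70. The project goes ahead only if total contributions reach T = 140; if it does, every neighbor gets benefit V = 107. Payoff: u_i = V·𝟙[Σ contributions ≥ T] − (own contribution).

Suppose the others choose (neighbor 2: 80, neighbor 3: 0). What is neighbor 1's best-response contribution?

Others' total = 80. Contributing 70 brings total to 150 ≥ 140: gain V − κ_1 = 37.
Best response: 70.

70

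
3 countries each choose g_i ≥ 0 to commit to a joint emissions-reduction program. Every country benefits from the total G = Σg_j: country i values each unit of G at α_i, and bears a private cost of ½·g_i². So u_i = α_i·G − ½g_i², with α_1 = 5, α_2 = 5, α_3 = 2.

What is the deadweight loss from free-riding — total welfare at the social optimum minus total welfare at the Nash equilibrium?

99

Country i's FOC: ∂u_i/∂g_i = α_i − g_i = 0, so g_i* = α_i.
NE contributions = (5, 5, 2); G = 12.
W^NE = (Σα)·G − ½Σα_i² = 12² − ½·54 = 117.
Planner sets g_i = Σα_j = 12 for every i, so G^SO = 3·12 = 36.
W^SO = (Σα)·G^SO − ½·3·(Σα)² = (3/2)·12² = 216.
Deadweight loss = W^SO − W^NE = 99.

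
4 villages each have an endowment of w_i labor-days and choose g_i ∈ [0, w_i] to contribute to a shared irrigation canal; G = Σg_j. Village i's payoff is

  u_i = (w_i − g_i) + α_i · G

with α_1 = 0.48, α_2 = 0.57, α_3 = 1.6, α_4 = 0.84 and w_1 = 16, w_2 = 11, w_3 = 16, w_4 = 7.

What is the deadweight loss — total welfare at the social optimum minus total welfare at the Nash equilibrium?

∂u_i/∂g_i = α_i − 1, so village i contributes w_i if α_i > 1, else 0.
α_i > 1 for i ∈ {3}; NE contributions (0, 0, 16, 0), G = 16.
W^NE = Σw_i − G^NE + (Σα_i)·G^NE = 50 + 2.49·16 = 89.84.
Planner: ∂(Σu_j)/∂g_i = Σα_j − 1 = 2.49 > 0, so everyone contributes w_i; G^SO = 50, W^SO = 50 + 2.49·50 = 174.5.
Deadweight loss = 84.66.

84.66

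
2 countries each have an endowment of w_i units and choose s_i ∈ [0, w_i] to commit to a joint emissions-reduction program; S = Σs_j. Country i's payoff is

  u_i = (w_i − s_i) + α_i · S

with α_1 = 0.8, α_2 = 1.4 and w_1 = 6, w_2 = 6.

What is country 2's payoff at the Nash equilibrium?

8.4

∂u_i/∂s_i = α_i − 1, so country i contributes w_i if α_i > 1, else 0.
α_i > 1 for i ∈ {2}; NE contributions (0, 6), S = 6.
u_2 = (6 − 6) + 1.4·6 = 8.4.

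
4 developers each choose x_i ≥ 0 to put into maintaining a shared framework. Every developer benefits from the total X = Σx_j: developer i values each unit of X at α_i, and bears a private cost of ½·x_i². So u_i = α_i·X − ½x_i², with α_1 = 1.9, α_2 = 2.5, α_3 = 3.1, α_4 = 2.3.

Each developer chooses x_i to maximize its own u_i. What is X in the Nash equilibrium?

Developer i's FOC: ∂u_i/∂x_i = α_i − x_i = 0, so x_i* = α_i.
NE contributions = (1.9, 2.5, 3.1, 2.3); X = 9.8.

9.8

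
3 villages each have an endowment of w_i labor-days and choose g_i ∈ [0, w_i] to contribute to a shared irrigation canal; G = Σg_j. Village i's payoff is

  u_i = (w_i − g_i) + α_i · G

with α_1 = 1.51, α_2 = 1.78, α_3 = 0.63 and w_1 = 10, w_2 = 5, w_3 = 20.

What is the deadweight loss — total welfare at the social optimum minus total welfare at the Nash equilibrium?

∂u_i/∂g_i = α_i − 1, so village i contributes w_i if α_i > 1, else 0.
α_i > 1 for i ∈ {1, 2}; NE contributions (10, 5, 0), G = 15.
W^NE = Σw_i − G^NE + (Σα_i)·G^NE = 35 + 2.92·15 = 78.8.
Planner: ∂(Σu_j)/∂g_i = Σα_j − 1 = 2.92 > 0, so everyone contributes w_i; G^SO = 35, W^SO = 35 + 2.92·35 = 137.2.
Deadweight loss = 58.4.

58.4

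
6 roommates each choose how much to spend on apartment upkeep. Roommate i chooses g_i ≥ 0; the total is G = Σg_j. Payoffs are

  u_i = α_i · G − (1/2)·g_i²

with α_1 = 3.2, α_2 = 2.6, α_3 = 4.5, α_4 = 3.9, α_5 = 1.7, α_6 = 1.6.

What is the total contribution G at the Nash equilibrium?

Roommate i's FOC: ∂u_i/∂g_i = α_i − g_i = 0, so g_i* = α_i.
NE contributions = (3.2, 2.6, 4.5, 3.9, 1.7, 1.6); G = 17.5.

17.5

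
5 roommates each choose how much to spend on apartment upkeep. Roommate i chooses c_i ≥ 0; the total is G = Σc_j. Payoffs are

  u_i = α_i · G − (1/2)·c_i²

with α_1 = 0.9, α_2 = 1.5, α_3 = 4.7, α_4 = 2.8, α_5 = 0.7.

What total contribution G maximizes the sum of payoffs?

Planner FOC: ∂(Σu_j)/∂c_i = (Σα_j) − c_i = 0, so c_i^SO = Σα_j = 10.6 for every i; G^SO = 53.

53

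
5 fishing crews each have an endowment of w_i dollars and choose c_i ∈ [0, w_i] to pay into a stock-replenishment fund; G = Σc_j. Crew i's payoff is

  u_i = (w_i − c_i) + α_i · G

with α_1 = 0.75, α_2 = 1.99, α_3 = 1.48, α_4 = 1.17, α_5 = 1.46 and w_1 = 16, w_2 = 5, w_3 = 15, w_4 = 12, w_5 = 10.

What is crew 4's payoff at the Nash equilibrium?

∂u_i/∂c_i = α_i − 1, so crew i contributes w_i if α_i > 1, else 0.
α_i > 1 for i ∈ {2, 3, 4, 5}; NE contributions (0, 5, 15, 12, 10), G = 42.
u_4 = (12 − 12) + 1.17·42 = 49.14.

49.14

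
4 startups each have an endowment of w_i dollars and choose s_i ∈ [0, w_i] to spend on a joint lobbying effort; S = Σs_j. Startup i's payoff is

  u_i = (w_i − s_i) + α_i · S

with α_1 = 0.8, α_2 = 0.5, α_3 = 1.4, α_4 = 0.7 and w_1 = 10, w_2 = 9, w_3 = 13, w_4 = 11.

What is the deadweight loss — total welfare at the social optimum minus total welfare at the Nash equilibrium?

∂u_i/∂s_i = α_i − 1, so startup i contributes w_i if α_i > 1, else 0.
α_i > 1 for i ∈ {3}; NE contributions (0, 0, 13, 0), S = 13.
W^NE = Σw_i − S^NE + (Σα_i)·S^NE = 43 + 2.4·13 = 74.2.
Planner: ∂(Σu_j)/∂s_i = Σα_j − 1 = 2.4 > 0, so everyone contributes w_i; S^SO = 43, W^SO = 43 + 2.4·43 = 146.2.
Deadweight loss = 72.

72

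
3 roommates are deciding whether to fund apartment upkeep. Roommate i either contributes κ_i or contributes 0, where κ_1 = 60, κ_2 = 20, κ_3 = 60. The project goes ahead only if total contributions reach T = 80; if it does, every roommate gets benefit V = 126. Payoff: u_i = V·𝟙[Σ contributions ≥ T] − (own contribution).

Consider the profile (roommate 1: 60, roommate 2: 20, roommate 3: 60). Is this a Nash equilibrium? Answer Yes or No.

Total = 140 ≥ 80: provided.
Roommate 1 (pledges 60, payoff 66): dropping to 0 → total 80, payoff 126. Profitable deviation.

No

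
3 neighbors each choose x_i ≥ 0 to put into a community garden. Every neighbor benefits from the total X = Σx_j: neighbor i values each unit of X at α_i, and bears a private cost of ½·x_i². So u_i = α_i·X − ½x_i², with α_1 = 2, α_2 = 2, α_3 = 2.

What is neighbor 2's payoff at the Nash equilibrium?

Neighbor i's FOC: ∂u_i/∂x_i = α_i − x_i = 0, so x_i* = α_i.
NE contributions = (2, 2, 2); X = 6.
u_2 = α_2·X − ½·(x_2)² = 2·6 − ½·2² = 10.

10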